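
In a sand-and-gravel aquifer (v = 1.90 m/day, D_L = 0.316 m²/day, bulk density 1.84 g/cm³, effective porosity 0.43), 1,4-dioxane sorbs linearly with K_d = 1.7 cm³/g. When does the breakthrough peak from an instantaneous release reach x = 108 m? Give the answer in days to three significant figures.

Retardation factor R = 1 + ρ_b·K_d/n = 1 + 1.84 × 1.7/0.43 = 8.274.
Sorption retards both mechanisms: v_R = v/R = 0.2296 m/day, D_R = D/R = 0.03819 m²/day.
Peak time from v_R²t² + 2D_R t − x² = 0: t = (√(D_R² + v_R²x²) − D_R)/v_R².
√(D_R² + v_R²x²) = √(0.03819² + 0.2296² × 108²) = 24.80; v_R² = 0.05272.
t = (24.80 − 0.03819)/0.05272 = 470 days.

470 days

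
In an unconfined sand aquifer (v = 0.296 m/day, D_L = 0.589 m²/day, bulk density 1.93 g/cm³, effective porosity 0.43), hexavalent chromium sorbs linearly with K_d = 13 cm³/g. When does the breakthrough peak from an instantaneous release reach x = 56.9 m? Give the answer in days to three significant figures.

11000 days

Retardation factor R = 1 + ρ_b·K_d/n = 1 + 1.93 × 13/0.43 = 59.35.
Sorption retards both mechanisms: v_R = v/R = 0.004987 m/day, D_R = D/R = 0.009924 m²/day.
Peak time from v_R²t² + 2D_R t − x² = 0: t = (√(D_R² + v_R²x²) − D_R)/v_R².
√(D_R² + v_R²x²) = √(0.009924² + 0.004987² × 56.9²) = 0.2839; v_R² = 2.487e-05.
t = (0.2839 − 0.009924)/2.487e-05 = 11000 days.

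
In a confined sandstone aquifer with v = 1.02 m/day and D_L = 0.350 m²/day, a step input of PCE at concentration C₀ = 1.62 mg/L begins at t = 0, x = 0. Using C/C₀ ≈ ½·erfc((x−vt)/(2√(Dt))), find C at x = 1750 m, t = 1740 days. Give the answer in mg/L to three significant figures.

1.23 mg/L

For a continuous step input, C/C₀ ≈ ½·erfc((x−vt)/(2√(Dt))).
vt = 1.02 × 1740 = 1774.8 m and 2√(Dt) = 2√(0.350 × 1740) = 49.36 m.
Argument (x−vt)/(2√(Dt)) = (1750 − 1774.8)/49.36 = -0.5024; ½·erfc(-0.5024) = 0.7613.
C = 1.62 × 0.7613 = 1.23 mg/L.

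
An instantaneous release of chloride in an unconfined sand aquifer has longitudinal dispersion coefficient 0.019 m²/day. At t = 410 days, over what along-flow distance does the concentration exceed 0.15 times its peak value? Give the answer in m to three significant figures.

15.4 m

The plume is Gaussian with σ = √(2Dt) = √(2 × 0.019 × 410) = 3.947 m.
C/C_peak = exp(−Δx²/(2σ²)) = 0.15 ⇒ Δx = σ·√(−2 ln 0.15) = 3.947 × 1.948 = 7.689 m.
Width = 2Δx = 15.4 m.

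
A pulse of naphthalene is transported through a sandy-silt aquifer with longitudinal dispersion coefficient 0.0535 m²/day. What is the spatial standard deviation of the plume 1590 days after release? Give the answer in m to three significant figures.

Dispersive spreading gives a Gaussian with σ² = 2Dt; advection only shifts the center.
σ = √(2 × 0.0535 × 1590) = 13.0 m.

13.0 m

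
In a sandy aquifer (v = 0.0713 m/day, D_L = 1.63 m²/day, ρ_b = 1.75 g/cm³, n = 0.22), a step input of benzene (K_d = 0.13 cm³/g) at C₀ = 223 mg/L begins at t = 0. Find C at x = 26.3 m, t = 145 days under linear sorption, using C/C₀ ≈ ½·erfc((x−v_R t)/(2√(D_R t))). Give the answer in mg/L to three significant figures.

Retardation factor R = 1 + ρ_b·K_d/n = 1 + 1.75 × 0.13/0.22 = 2.034.
Sorption retards both mechanisms: v_R = v/R = 0.03505 m/day, D_R = D/R = 0.8014 m²/day.
v_R·t = 0.03505 × 145 = 5.08225 m; 2√(D_R t) = 21.56 m; argument = (26.3 − 5.08225)/21.56 = 0.9841.
C = C₀ × ½·erfc(0.9841) = 223 × 0.08200 = 18.3 mg/L.

18.3 mg/L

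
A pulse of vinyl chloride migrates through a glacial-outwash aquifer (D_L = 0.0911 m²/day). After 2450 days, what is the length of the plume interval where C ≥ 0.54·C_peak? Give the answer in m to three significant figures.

The plume is Gaussian with σ = √(2Dt) = √(2 × 0.0911 × 2450) = 21.13 m.
C/C_peak = exp(−Δx²/(2σ²)) = 0.54 ⇒ Δx = σ·√(−2 ln 0.54) = 21.13 × 1.110 = 23.45 m.
Width = 2Δx = 46.9 m.

46.9 m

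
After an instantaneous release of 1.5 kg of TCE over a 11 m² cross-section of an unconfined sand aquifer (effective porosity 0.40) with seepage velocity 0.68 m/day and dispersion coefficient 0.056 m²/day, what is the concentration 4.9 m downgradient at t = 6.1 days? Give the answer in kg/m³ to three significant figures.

0.109 kg/m³

For an instantaneous plane source, C(x,t) = M/(n_e·A·√(4πDt)) · exp(−(x−vt)²/(4Dt)), with n_e·A the pore (flow) area.
Plume center vt = 0.68 × 6.1 = 4.148 m, so the well at 4.9 m is 0.752 m downgradient of the peak.
√(4πDt) = 2.072 m, giving peak height M/(n_e·A·√(4πDt)) = 1.5/(0.40 × 11 × 2.072) = 0.1645 kg/m³.
(x−vt)²/(4Dt) = (0.752)²/(4 × 0.056 × 6.1) = 0.4139; exp(−0.4139) = 0.6611.
C = 0.1645 × 0.6611 = 0.109 kg/m³.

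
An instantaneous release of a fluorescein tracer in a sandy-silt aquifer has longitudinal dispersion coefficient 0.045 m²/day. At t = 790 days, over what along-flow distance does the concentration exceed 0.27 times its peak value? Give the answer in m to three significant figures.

27.3 m

The plume is Gaussian with σ = √(2Dt) = √(2 × 0.045 × 790) = 8.432 m.
C/C_peak = exp(−Δx²/(2σ²)) = 0.27 ⇒ Δx = σ·√(−2 ln 0.27) = 8.432 × 1.618 = 13.64 m.
Width = 2Δx = 27.3 m.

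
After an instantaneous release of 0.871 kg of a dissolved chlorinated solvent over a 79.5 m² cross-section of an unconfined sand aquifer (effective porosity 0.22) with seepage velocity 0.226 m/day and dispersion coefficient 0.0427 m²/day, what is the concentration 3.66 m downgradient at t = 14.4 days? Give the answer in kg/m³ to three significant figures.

For an instantaneous plane source, C(x,t) = M/(n_e·A·√(4πDt)) · exp(−(x−vt)²/(4Dt)), with n_e·A the pore (flow) area.
Plume center vt = 0.226 × 14.4 = 3.2544 m, so the well at 3.66 m is 0.4056 m downgradient of the peak.
√(4πDt) = 2.780 m, giving peak height M/(n_e·A·√(4πDt)) = 0.871/(0.22 × 79.5 × 2.780) = 0.01791 kg/m³.
(x−vt)²/(4Dt) = (0.4056)²/(4 × 0.0427 × 14.4) = 0.06689; exp(−0.06689) = 0.9353.
C = 0.01791 × 0.9353 = 0.0168 kg/m³.

0.0168 kg/m³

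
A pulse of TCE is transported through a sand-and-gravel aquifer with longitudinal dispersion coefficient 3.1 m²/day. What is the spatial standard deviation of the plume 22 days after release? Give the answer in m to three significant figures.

Dispersive spreading gives a Gaussian with σ² = 2Dt; advection only shifts the center.
σ = √(2 × 3.1 × 22) = 11.7 m.

11.7 m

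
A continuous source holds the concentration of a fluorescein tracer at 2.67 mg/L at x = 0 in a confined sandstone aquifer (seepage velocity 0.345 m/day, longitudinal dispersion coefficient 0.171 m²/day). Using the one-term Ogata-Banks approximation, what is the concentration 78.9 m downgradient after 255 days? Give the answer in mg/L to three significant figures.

2.23 mg/L

For a continuous step input, C/C₀ ≈ ½·erfc((x−vt)/(2√(Dt))).
vt = 0.345 × 255 = 87.975 m and 2√(Dt) = 2√(0.171 × 255) = 13.21 m.
Argument (x−vt)/(2√(Dt)) = (78.9 − 87.975)/13.21 = -0.6870; ½·erfc(-0.6870) = 0.8344.
C = 2.67 × 0.8344 = 2.23 mg/L.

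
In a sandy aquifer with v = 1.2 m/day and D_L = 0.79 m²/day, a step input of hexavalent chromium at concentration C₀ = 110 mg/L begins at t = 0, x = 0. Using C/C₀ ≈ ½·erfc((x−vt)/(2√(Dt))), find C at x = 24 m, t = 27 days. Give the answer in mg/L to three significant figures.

For a continuous step input, C/C₀ ≈ ½·erfc((x−vt)/(2√(Dt))).
vt = 1.2 × 27 = 32.4 m and 2√(Dt) = 2√(0.79 × 27) = 9.237 m.
Argument (x−vt)/(2√(Dt)) = (24 − 32.4)/9.237 = -0.9094; ½·erfc(-0.9094) = 0.9008.
C = 110 × 0.9008 = 99.1 mg/L.

99.1 mg/L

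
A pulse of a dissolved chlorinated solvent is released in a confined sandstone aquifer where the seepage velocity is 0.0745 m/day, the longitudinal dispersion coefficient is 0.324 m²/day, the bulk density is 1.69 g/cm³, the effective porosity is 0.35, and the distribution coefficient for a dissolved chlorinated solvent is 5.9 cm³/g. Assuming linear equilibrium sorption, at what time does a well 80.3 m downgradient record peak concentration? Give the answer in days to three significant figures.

Retardation factor R = 1 + ρ_b·K_d/n = 1 + 1.69 × 5.9/0.35 = 29.49.
Sorption retards both mechanisms: v_R = v/R = 0.002526 m/day, D_R = D/R = 0.01099 m²/day.
Peak time from v_R²t² + 2D_R t − x² = 0: t = (√(D_R² + v_R²x²) − D_R)/v_R².
√(D_R² + v_R²x²) = √(0.01099² + 0.002526² × 80.3²) = 0.2031; v_R² = 6.381e-06.
t = (0.2031 − 0.01099)/6.381e-06 = 30100 days.

30100 days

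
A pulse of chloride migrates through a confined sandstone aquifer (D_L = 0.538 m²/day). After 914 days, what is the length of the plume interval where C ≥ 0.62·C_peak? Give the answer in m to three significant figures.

61.3 m

The plume is Gaussian with σ = √(2Dt) = √(2 × 0.538 × 914) = 31.36 m.
C/C_peak = exp(−Δx²/(2σ²)) = 0.62 ⇒ Δx = σ·√(−2 ln 0.62) = 31.36 × 0.9778 = 30.66 m.
Width = 2Δx = 61.3 m.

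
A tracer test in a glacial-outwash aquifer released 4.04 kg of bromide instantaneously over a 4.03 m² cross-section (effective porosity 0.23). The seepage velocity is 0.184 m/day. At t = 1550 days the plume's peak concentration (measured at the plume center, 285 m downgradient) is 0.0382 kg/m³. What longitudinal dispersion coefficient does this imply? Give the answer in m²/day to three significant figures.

0.668 m²/day

At the plume center C_max = M/(n_e·A·√(4πDt)), so D = M²/(4πt·(n_e·A·C_max)²).
n_e·A·C_max = 0.23 × 4.03 × 0.0382 = 0.03541 kg/m.
D = 4.04²/(4π × 1550 × 0.03541²) = 0.668 m²/day.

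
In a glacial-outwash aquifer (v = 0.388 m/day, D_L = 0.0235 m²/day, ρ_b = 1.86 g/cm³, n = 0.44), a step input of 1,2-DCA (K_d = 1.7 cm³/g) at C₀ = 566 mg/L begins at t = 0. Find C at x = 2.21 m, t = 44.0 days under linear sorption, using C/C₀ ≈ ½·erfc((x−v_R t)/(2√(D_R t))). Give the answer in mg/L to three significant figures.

228 mg/L

Retardation factor R = 1 + ρ_b·K_d/n = 1 + 1.86 × 1.7/0.44 = 8.186.
Sorption retards both mechanisms: v_R = v/R = 0.04740 m/day, D_R = D/R = 0.002871 m²/day.
v_R·t = 0.04740 × 44.0 = 2.0856 m; 2√(D_R t) = 0.7108 m; argument = (2.21 − 2.0856)/0.7108 = 0.1750.
C = C₀ × ½·erfc(0.1750) = 566 × 0.4023 = 228 mg/L.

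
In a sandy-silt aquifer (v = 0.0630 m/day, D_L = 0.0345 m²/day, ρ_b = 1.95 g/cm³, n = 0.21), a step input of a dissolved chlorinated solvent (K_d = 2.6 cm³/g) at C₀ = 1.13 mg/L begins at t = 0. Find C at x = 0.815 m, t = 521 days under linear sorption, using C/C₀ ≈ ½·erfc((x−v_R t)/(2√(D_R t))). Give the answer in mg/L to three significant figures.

0.745 mg/L

Retardation factor R = 1 + ρ_b·K_d/n = 1 + 1.95 × 2.6/0.21 = 25.14.
Sorption retards both mechanisms: v_R = v/R = 0.002506 m/day, D_R = D/R = 0.001372 m²/day.
v_R·t = 0.002506 × 521 = 1.305626 m; 2√(D_R t) = 1.691 m; argument = (0.815 − 1.305626)/1.691 = -0.2901.
C = C₀ × ½·erfc(-0.2901) = 1.13 × 0.6592 = 0.745 mg/L.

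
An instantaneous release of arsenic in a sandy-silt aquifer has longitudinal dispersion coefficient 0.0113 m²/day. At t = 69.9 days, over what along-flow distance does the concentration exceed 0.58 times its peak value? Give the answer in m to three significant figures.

2.62 m

The plume is Gaussian with σ = √(2Dt) = √(2 × 0.0113 × 69.9) = 1.257 m.
C/C_peak = exp(−Δx²/(2σ²)) = 0.58 ⇒ Δx = σ·√(−2 ln 0.58) = 1.257 × 1.044 = 1.312 m.
Width = 2Δx = 2.62 m.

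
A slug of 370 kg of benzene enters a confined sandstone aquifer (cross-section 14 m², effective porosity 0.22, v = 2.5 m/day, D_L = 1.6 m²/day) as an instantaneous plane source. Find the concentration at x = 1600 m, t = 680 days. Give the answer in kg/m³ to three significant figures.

0.103 kg/m³

For an instantaneous plane source, C(x,t) = M/(n_e·A·√(4πDt)) · exp(−(x−vt)²/(4Dt)), with n_e·A the pore (flow) area.
Plume center vt = 2.5 × 680 = 1700 m, so the well at 1600 m is 100 m upgradient of the peak.
√(4πDt) = 116.9 m, giving peak height M/(n_e·A·√(4πDt)) = 370/(0.22 × 14 × 116.9) = 1.028 kg/m³.
(x−vt)²/(4Dt) = (-100)²/(4 × 1.6 × 680) = 2.298; exp(−2.298) = 0.1005.
C = 1.028 × 0.1005 = 0.103 kg/m³.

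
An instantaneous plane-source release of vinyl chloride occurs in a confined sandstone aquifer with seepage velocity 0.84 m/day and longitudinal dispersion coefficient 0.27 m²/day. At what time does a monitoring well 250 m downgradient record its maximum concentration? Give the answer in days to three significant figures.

297 days

For the 1D instantaneous-source solution, setting ∂C/∂t = 0 at fixed x gives v²t² + 2Dt − x² = 0, so t = (√(D² + v²x²) − D)/v².
√(D² + v²x²) = √(0.27² + 0.84² × 250²) = 210.0; v² = 0.7056.
t = (210.0 − 0.27)/0.7056 = 297 days (vs. the pure-advection estimate x/v = 298 d).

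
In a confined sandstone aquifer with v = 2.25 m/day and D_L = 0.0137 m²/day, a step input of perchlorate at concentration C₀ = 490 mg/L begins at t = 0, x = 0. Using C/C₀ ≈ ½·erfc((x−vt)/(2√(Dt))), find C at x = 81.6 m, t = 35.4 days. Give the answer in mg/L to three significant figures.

11.7 mg/L

For a continuous step input, C/C₀ ≈ ½·erfc((x−vt)/(2√(Dt))).
vt = 2.25 × 35.4 = 79.65 m and 2√(Dt) = 2√(0.0137 × 35.4) = 1.393 m.
Argument (x−vt)/(2√(Dt)) = (81.6 − 79.65)/1.393 = 1.400; ½·erfc(1.400) = 0.02386.
C = 490 × 0.02386 = 11.7 mg/L.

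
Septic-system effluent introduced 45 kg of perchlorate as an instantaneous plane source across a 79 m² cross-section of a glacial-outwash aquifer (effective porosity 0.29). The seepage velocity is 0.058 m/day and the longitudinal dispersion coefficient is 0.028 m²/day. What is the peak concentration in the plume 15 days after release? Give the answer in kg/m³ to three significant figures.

The peak of an instantaneous 1D plume sits at x = vt; there the Gaussian factor is 1 and C_max = M/(n_e·A·√(4πDt)), where n_e·A is the pore area the mass is dissolved in.
√(4πDt) = √(4π × 0.028 × 15) = 2.297 m, so C_max = 45/(0.29 × 79 × 2.297) = 0.855 kg/m³.

0.855 kg/m³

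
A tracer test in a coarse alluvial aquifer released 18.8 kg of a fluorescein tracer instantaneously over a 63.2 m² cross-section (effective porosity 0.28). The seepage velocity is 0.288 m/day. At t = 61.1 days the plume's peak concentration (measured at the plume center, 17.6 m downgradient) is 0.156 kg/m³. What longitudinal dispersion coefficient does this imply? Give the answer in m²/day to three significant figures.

At the plume center C_max = M/(n_e·A·√(4πDt)), so D = M²/(4πt·(n_e·A·C_max)²).
n_e·A·C_max = 0.28 × 63.2 × 0.156 = 2.761 kg/m.
D = 18.8²/(4π × 61.1 × 2.761²) = 0.0604 m²/day.

0.0604 m²/day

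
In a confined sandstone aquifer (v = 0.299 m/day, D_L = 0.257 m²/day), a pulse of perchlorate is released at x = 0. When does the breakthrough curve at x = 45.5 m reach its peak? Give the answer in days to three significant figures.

149 days

For the 1D instantaneous-source solution, setting ∂C/∂t = 0 at fixed x gives v²t² + 2Dt − x² = 0, so t = (√(D² + v²x²) − D)/v².
√(D² + v²x²) = √(0.257² + 0.299² × 45.5²) = 13.61; v² = 0.089401.
t = (13.61 − 0.257)/0.089401 = 149 days (vs. the pure-advection estimate x/v = 152 d).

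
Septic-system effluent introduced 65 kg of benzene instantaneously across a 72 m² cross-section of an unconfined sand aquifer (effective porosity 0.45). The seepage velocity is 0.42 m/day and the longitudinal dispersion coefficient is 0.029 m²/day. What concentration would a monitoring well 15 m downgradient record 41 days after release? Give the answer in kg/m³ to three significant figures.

0.184 kg/m³

For an instantaneous plane source, C(x,t) = M/(n_e·A·√(4πDt)) · exp(−(x−vt)²/(4Dt)), with n_e·A the pore (flow) area.
Plume center vt = 0.42 × 41 = 17.22 m, so the well at 15 m is 2.22 m upgradient of the peak.
√(4πDt) = 3.865 m, giving peak height M/(n_e·A·√(4πDt)) = 65/(0.45 × 72 × 3.865) = 0.5191 kg/m³.
(x−vt)²/(4Dt) = (-2.22)²/(4 × 0.029 × 41) = 1.036; exp(−1.036) = 0.3549.
C = 0.5191 × 0.3549 = 0.184 kg/m³.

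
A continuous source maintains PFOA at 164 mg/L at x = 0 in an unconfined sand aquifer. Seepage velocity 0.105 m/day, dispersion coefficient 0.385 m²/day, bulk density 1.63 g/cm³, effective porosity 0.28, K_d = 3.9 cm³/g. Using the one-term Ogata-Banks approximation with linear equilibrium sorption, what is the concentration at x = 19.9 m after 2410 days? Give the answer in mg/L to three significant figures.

24.4 mg/L

Retardation factor R = 1 + ρ_b·K_d/n = 1 + 1.63 × 3.9/0.28 = 23.70.
Sorption retards both mechanisms: v_R = v/R = 0.004430 m/day, D_R = D/R = 0.01624 m²/day.
v_R·t = 0.004430 × 2410 = 10.6763 m; 2√(D_R t) = 12.51 m; argument = (19.9 − 10.6763)/12.51 = 0.7373.
C = C₀ × ½·erfc(0.7373) = 164 × 0.1485 = 24.4 mg/L.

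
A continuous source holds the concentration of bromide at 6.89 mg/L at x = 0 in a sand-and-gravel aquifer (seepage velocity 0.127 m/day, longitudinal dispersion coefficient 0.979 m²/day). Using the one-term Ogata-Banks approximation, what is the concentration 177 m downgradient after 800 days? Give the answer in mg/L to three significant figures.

0.196 mg/L

For a continuous step input, C/C₀ ≈ ½·erfc((x−vt)/(2√(Dt))).
vt = 0.127 × 800 = 101.6 m and 2√(Dt) = 2√(0.979 × 800) = 55.97 m.
Argument (x−vt)/(2√(Dt)) = (177 − 101.6)/55.97 = 1.347; ½·erfc(1.347) = 0.02839.
C = 6.89 × 0.02839 = 0.196 mg/L.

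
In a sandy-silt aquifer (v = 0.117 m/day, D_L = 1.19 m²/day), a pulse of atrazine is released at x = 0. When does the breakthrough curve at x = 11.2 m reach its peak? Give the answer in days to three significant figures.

For the 1D instantaneous-source solution, setting ∂C/∂t = 0 at fixed x gives v²t² + 2Dt − x² = 0, so t = (√(D² + v²x²) − D)/v².
√(D² + v²x²) = √(1.19² + 0.117² × 11.2²) = 1.770; v² = 0.013689.
t = (1.770 − 1.19)/0.013689 = 42.4 days (vs. the pure-advection estimate x/v = 95.7 d).

42.4 days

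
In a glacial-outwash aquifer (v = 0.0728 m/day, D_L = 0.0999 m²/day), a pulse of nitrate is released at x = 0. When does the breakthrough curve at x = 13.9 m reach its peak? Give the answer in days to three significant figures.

For the 1D instantaneous-source solution, setting ∂C/∂t = 0 at fixed x gives v²t² + 2Dt − x² = 0, so t = (√(D² + v²x²) − D)/v².
√(D² + v²x²) = √(0.0999² + 0.0728² × 13.9²) = 1.017; v² = 0.00529984.
t = (1.017 − 0.0999)/0.00529984 = 173 days (vs. the pure-advection estimate x/v = 191 d).

173 days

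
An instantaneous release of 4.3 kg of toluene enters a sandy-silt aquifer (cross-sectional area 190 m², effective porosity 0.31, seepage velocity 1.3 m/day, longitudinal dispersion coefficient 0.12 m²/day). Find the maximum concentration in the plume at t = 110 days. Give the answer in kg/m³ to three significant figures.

0.00567 kg/m³

The peak of an instantaneous 1D plume sits at x = vt; there the Gaussian factor is 1 and C_max = M/(n_e·A·√(4πDt)), where n_e·A is the pore area the mass is dissolved in.
√(4πDt) = √(4π × 0.12 × 110) = 12.88 m, so C_max = 4.3/(0.31 × 190 × 12.88) = 0.00567 kg/m³.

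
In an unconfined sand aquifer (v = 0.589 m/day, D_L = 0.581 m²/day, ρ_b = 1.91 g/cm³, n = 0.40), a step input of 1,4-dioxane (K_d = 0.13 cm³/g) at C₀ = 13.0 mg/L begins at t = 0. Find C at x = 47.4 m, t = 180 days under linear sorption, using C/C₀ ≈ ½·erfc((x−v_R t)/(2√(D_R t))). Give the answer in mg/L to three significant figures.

12.3 mg/L

Retardation factor R = 1 + ρ_b·K_d/n = 1 + 1.91 × 0.13/0.40 = 1.621.
Sorption retards both mechanisms: v_R = v/R = 0.3634 m/day, D_R = D/R = 0.3584 m²/day.
v_R·t = 0.3634 × 180 = 65.412 m; 2√(D_R t) = 16.06 m; argument = (47.4 − 65.412)/16.06 = -1.122.
C = C₀ × ½·erfc(-1.122) = 13.0 × 0.9437 = 12.3 mg/L.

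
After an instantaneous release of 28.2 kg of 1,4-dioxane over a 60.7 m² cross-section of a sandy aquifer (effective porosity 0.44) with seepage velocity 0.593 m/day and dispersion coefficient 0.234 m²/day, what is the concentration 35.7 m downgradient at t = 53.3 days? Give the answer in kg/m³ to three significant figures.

For an instantaneous plane source, C(x,t) = M/(n_e·A·√(4πDt)) · exp(−(x−vt)²/(4Dt)), with n_e·A the pore (flow) area.
Plume center vt = 0.593 × 53.3 = 31.6069 m, so the well at 35.7 m is 4.0931 m downgradient of the peak.
√(4πDt) = 12.52 m, giving peak height M/(n_e·A·√(4πDt)) = 28.2/(0.44 × 60.7 × 12.52) = 0.08433 kg/m³.
(x−vt)²/(4Dt) = (4.0931)²/(4 × 0.234 × 53.3) = 0.3358; exp(−0.3358) = 0.7148.
C = 0.08433 × 0.7148 = 0.0603 kg/m³.

0.0603 kg/m³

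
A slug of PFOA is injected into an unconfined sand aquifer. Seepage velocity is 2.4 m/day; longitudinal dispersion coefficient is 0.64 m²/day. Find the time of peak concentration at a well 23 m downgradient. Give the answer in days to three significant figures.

9.47 days

For the 1D instantaneous-source solution, setting ∂C/∂t = 0 at fixed x gives v²t² + 2Dt − x² = 0, so t = (√(D² + v²x²) − D)/v².
√(D² + v²x²) = √(0.64² + 2.4² × 23²) = 55.20; v² = 5.76.
t = (55.20 − 0.64)/5.76 = 9.47 days (vs. the pure-advection estimate x/v = 9.58 d).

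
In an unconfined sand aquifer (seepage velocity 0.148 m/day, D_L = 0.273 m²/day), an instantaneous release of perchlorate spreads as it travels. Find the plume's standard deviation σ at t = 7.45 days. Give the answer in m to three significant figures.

Dispersive spreading gives a Gaussian with σ² = 2Dt; advection only shifts the center.
σ = √(2 × 0.273 × 7.45) = 2.02 m.

2.02 m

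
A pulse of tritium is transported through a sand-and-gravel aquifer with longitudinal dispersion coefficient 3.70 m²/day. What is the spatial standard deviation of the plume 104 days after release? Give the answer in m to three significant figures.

27.7 m

Dispersive spreading gives a Gaussian with σ² = 2Dt; advection only shifts the center.
σ = √(2 × 3.70 × 104) = 27.7 m.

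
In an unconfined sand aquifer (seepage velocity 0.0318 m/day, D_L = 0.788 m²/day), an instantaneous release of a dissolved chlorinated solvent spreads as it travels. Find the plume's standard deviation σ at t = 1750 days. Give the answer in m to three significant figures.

Dispersive spreading gives a Gaussian with σ² = 2Dt; advection only shifts the center.
σ = √(2 × 0.788 × 1750) = 52.5 m.

52.5 m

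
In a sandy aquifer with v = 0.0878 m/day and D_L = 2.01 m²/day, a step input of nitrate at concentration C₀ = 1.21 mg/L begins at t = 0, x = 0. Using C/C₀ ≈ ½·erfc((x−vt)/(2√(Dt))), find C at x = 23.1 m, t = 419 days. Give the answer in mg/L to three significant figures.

For a continuous step input, C/C₀ ≈ ½·erfc((x−vt)/(2√(Dt))).
vt = 0.0878 × 419 = 36.7882 m and 2√(Dt) = 2√(2.01 × 419) = 58.04 m.
Argument (x−vt)/(2√(Dt)) = (23.1 − 36.7882)/58.04 = -0.2358; ½·erfc(-0.2358) = 0.6306.
C = 1.21 × 0.6306 = 0.763 mg/L.

0.763 mg/L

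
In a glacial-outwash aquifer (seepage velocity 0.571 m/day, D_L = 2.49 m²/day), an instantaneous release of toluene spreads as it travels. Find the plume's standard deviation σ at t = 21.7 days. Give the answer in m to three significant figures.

10.4 m

Dispersive spreading gives a Gaussian with σ² = 2Dt; advection only shifts the center.
σ = √(2 × 2.49 × 21.7) = 10.4 m.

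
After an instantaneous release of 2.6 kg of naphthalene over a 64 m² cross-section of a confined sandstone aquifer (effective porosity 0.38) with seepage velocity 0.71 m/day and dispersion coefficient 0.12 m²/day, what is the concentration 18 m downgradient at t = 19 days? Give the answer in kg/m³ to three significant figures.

0.00215 kg/m³

For an instantaneous plane source, C(x,t) = M/(n_e·A·√(4πDt)) · exp(−(x−vt)²/(4Dt)), with n_e·A the pore (flow) area.
Plume center vt = 0.71 × 19 = 13.49 m, so the well at 18 m is 4.51 m downgradient of the peak.
√(4πDt) = 5.353 m, giving peak height M/(n_e·A·√(4πDt)) = 2.6/(0.38 × 64 × 5.353) = 0.01997 kg/m³.
(x−vt)²/(4Dt) = (4.51)²/(4 × 0.12 × 19) = 2.230; exp(−2.230) = 0.1075.
C = 0.01997 × 0.1075 = 0.00215 kg/m³.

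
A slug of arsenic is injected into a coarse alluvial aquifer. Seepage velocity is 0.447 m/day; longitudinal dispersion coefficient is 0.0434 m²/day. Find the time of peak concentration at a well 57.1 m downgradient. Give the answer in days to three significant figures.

128 days

For the 1D instantaneous-source solution, setting ∂C/∂t = 0 at fixed x gives v²t² + 2Dt − x² = 0, so t = (√(D² + v²x²) − D)/v².
√(D² + v²x²) = √(0.0434² + 0.447² × 57.1²) = 25.52; v² = 0.199809.
t = (25.52 − 0.0434)/0.199809 = 128 days (vs. the pure-advection estimate x/v = 128 d).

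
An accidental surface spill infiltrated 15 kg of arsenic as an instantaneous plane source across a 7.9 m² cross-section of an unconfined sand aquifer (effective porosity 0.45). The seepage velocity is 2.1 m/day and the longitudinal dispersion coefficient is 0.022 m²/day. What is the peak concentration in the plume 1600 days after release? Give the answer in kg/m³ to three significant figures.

The peak of an instantaneous 1D plume sits at x = vt; there the Gaussian factor is 1 and C_max = M/(n_e·A·√(4πDt)), where n_e·A is the pore area the mass is dissolved in.
√(4πDt) = √(4π × 0.022 × 1600) = 21.03 m, so C_max = 15/(0.45 × 7.9 × 21.03) = 0.201 kg/m³.

0.201 kg/m³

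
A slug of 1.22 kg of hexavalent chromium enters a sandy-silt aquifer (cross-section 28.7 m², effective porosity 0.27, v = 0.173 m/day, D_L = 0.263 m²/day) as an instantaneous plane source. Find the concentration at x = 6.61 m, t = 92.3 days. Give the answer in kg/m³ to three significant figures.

For an instantaneous plane source, C(x,t) = M/(n_e·A·√(4πDt)) · exp(−(x−vt)²/(4Dt)), with n_e·A the pore (flow) area.
Plume center vt = 0.173 × 92.3 = 15.9679 m, so the well at 6.61 m is 9.3579 m upgradient of the peak.
√(4πDt) = 17.47 m, giving peak height M/(n_e·A·√(4πDt)) = 1.22/(0.27 × 28.7 × 17.47) = 0.009012 kg/m³.
(x−vt)²/(4Dt) = (-9.3579)²/(4 × 0.263 × 92.3) = 0.9019; exp(−0.9019) = 0.4058.
C = 0.009012 × 0.4058 = 0.00366 kg/m³.

0.00366 kg/m³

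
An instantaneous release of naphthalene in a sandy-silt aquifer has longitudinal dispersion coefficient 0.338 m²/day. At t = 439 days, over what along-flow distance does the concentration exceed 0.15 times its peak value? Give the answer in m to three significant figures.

67.1 m

The plume is Gaussian with σ = √(2Dt) = √(2 × 0.338 × 439) = 17.23 m.
C/C_peak = exp(−Δx²/(2σ²)) = 0.15 ⇒ Δx = σ·√(−2 ln 0.15) = 17.23 × 1.948 = 33.56 m.
Width = 2Δx = 67.1 m.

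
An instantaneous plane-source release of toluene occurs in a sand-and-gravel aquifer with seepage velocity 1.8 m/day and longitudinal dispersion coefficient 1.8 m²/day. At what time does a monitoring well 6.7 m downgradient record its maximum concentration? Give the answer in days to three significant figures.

3.21 days

For the 1D instantaneous-source solution, setting ∂C/∂t = 0 at fixed x gives v²t² + 2Dt − x² = 0, so t = (√(D² + v²x²) − D)/v².
√(D² + v²x²) = √(1.8² + 1.8² × 6.7²) = 12.19; v² = 3.24.
t = (12.19 − 1.8)/3.24 = 3.21 days (vs. the pure-advection estimate x/v = 3.72 d).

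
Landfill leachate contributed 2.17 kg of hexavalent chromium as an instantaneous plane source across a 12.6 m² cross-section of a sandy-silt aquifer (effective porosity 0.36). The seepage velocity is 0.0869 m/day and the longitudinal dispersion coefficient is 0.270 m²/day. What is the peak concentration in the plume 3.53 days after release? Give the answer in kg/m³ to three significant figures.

0.138 kg/m³

The peak of an instantaneous 1D plume sits at x = vt; there the Gaussian factor is 1 and C_max = M/(n_e·A·√(4πDt)), where n_e·A is the pore area the mass is dissolved in.
√(4πDt) = √(4π × 0.270 × 3.53) = 3.461 m, so C_max = 2.17/(0.36 × 12.6 × 3.461) = 0.138 kg/m³.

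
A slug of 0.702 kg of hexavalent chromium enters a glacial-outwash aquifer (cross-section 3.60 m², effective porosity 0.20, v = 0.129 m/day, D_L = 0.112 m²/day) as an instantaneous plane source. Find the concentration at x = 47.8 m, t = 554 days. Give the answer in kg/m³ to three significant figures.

For an instantaneous plane source, C(x,t) = M/(n_e·A·√(4πDt)) · exp(−(x−vt)²/(4Dt)), with n_e·A the pore (flow) area.
Plume center vt = 0.129 × 554 = 71.466 m, so the well at 47.8 m is 23.666 m upgradient of the peak.
√(4πDt) = 27.92 m, giving peak height M/(n_e·A·√(4πDt)) = 0.702/(0.20 × 3.60 × 27.92) = 0.03492 kg/m³.
(x−vt)²/(4Dt) = (-23.666)²/(4 × 0.112 × 554) = 2.257; exp(−2.257) = 0.1047.
C = 0.03492 × 0.1047 = 0.00366 kg/m³.

0.00366 kg/m³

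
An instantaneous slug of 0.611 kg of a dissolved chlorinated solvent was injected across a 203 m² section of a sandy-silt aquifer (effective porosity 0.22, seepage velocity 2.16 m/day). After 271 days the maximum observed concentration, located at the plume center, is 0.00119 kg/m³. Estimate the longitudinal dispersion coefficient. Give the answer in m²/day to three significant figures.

At the plume center C_max = M/(n_e·A·√(4πDt)), so D = M²/(4πt·(n_e·A·C_max)²).
n_e·A·C_max = 0.22 × 203 × 0.00119 = 0.05315 kg/m.
D = 0.611²/(4π × 271 × 0.05315²) = 0.0388 m²/day.

0.0388 m²/day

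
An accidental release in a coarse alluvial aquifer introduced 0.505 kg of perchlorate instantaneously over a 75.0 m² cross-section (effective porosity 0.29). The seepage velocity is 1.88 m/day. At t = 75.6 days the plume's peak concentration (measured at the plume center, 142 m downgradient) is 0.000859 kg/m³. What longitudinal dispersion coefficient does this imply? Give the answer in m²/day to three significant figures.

0.769 m²/day

At the plume center C_max = M/(n_e·A·√(4πDt)), so D = M²/(4πt·(n_e·A·C_max)²).
n_e·A·C_max = 0.29 × 75.0 × 0.000859 = 0.01868 kg/m.
D = 0.505²/(4π × 75.6 × 0.01868²) = 0.769 m²/day.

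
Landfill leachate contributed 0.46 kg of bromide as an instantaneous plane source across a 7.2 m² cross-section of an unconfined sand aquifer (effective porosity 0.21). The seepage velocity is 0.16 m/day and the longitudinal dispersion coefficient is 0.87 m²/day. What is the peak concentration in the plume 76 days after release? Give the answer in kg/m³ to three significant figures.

The peak of an instantaneous 1D plume sits at x = vt; there the Gaussian factor is 1 and C_max = M/(n_e·A·√(4πDt)), where n_e·A is the pore area the mass is dissolved in.
√(4πDt) = √(4π × 0.87 × 76) = 28.83 m, so C_max = 0.46/(0.21 × 7.2 × 28.83) = 0.0106 kg/m³.

0.0106 kg/m³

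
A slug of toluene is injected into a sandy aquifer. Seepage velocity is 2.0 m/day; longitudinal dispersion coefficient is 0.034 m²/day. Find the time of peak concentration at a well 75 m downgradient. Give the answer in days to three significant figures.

37.5 days

For the 1D instantaneous-source solution, setting ∂C/∂t = 0 at fixed x gives v²t² + 2Dt − x² = 0, so t = (√(D² + v²x²) − D)/v².
√(D² + v²x²) = √(0.034² + 2.0² × 75²) = 150.0; v² = 4.
t = (150.0 − 0.034)/4 = 37.5 days (vs. the pure-advection estimate x/v = 37.5 d).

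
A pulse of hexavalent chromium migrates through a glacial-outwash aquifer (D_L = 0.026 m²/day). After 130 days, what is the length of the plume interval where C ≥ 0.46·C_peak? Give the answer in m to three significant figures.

The plume is Gaussian with σ = √(2Dt) = √(2 × 0.026 × 130) = 2.600 m.
C/C_peak = exp(−Δx²/(2σ²)) = 0.46 ⇒ Δx = σ·√(−2 ln 0.46) = 2.600 × 1.246 = 3.240 m.
Width = 2Δx = 6.48 m.

6.48 m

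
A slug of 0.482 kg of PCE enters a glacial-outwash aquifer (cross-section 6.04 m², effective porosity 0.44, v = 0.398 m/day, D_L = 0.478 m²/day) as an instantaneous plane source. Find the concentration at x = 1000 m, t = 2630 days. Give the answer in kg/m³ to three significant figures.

0.000935 kg/m³

For an instantaneous plane source, C(x,t) = M/(n_e·A·√(4πDt)) · exp(−(x−vt)²/(4Dt)), with n_e·A the pore (flow) area.
Plume center vt = 0.398 × 2630 = 1046.74 m, so the well at 1000 m is 46.74 m upgradient of the peak.
√(4πDt) = 125.7 m, giving peak height M/(n_e·A·√(4πDt)) = 0.482/(0.44 × 6.04 × 125.7) = 0.001443 kg/m³.
(x−vt)²/(4Dt) = (-46.74)²/(4 × 0.478 × 2630) = 0.4344; exp(−0.4344) = 0.6477.
C = 0.001443 × 0.6477 = 0.000935 kg/m³.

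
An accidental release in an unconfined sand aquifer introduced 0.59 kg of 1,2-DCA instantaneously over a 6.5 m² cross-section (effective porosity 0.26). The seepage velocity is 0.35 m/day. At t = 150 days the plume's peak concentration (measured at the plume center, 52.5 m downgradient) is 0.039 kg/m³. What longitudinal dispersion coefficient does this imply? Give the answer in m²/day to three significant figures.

At the plume center C_max = M/(n_e·A·√(4πDt)), so D = M²/(4πt·(n_e·A·C_max)²).
n_e·A·C_max = 0.26 × 6.5 × 0.039 = 0.06591 kg/m.
D = 0.59²/(4π × 150 × 0.06591²) = 0.0425 m²/day.

0.0425 m²/day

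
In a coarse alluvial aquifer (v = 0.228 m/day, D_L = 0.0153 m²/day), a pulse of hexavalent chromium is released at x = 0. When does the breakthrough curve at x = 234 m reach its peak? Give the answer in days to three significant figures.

1030 days

For the 1D instantaneous-source solution, setting ∂C/∂t = 0 at fixed x gives v²t² + 2Dt − x² = 0, so t = (√(D² + v²x²) − D)/v².
√(D² + v²x²) = √(0.0153² + 0.228² × 234²) = 53.35; v² = 0.051984.
t = (53.35 − 0.0153)/0.051984 = 1030 days (vs. the pure-advection estimate x/v = 1030 d).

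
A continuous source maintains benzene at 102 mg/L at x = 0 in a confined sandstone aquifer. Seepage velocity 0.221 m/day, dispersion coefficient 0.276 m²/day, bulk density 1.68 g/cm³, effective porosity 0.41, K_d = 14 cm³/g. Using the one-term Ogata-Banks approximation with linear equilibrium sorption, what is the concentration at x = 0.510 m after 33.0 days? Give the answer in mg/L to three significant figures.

Retardation factor R = 1 + ρ_b·K_d/n = 1 + 1.68 × 14/0.41 = 58.37.
Sorption retards both mechanisms: v_R = v/R = 0.003786 m/day, D_R = D/R = 0.004728 m²/day.
v_R·t = 0.003786 × 33.0 = 0.124938 m; 2√(D_R t) = 0.7900 m; argument = (0.510 − 0.124938)/0.7900 = 0.4874.
C = C₀ × ½·erfc(0.4874) = 102 × 0.2453 = 25.0 mg/L.

25.0 mg/L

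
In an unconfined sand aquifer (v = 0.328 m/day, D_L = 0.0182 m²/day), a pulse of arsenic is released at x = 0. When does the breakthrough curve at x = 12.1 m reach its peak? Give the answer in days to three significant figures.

36.7 days

For the 1D instantaneous-source solution, setting ∂C/∂t = 0 at fixed x gives v²t² + 2Dt − x² = 0, so t = (√(D² + v²x²) − D)/v².
√(D² + v²x²) = √(0.0182² + 0.328² × 12.1²) = 3.969; v² = 0.107584.
t = (3.969 − 0.0182)/0.107584 = 36.7 days (vs. the pure-advection estimate x/v = 36.9 d).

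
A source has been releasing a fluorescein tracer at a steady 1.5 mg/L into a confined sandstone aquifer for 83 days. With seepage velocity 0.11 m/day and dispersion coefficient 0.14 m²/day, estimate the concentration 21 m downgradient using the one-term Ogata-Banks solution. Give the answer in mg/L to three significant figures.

For a continuous step input, C/C₀ ≈ ½·erfc((x−vt)/(2√(Dt))).
vt = 0.11 × 83 = 9.13 m and 2√(Dt) = 2√(0.14 × 83) = 6.818 m.
Argument (x−vt)/(2√(Dt)) = (21 − 9.13)/6.818 = 1.741; ½·erfc(1.741) = 0.006905.
C = 1.5 × 0.006905 = 0.0104 mg/L.

0.0104 mg/L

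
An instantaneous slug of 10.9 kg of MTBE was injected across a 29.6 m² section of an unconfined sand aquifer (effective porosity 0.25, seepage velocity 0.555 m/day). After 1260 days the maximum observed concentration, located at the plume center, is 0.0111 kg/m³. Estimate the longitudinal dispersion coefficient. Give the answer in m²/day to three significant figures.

At the plume center C_max = M/(n_e·A·√(4πDt)), so D = M²/(4πt·(n_e·A·C_max)²).
n_e·A·C_max = 0.25 × 29.6 × 0.0111 = 0.08214 kg/m.
D = 10.9²/(4π × 1260 × 0.08214²) = 1.11 m²/day.

1.11 m²/day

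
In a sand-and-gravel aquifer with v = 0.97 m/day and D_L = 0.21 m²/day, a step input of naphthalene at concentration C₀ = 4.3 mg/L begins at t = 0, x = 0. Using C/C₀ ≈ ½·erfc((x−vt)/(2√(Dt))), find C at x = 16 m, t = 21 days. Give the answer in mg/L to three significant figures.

For a continuous step input, C/C₀ ≈ ½·erfc((x−vt)/(2√(Dt))).
vt = 0.97 × 21 = 20.37 m and 2√(Dt) = 2√(0.21 × 21) = 4.200 m.
Argument (x−vt)/(2√(Dt)) = (16 − 20.37)/4.200 = -1.040; ½·erfc(-1.040) = 0.9293.
C = 4.3 × 0.9293 = 4.00 mg/L.

4.00 mg/L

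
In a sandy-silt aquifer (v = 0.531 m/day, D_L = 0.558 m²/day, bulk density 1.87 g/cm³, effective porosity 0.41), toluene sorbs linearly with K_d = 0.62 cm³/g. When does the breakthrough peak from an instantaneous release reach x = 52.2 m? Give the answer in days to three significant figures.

Retardation factor R = 1 + ρ_b·K_d/n = 1 + 1.87 × 0.62/0.41 = 3.828.
Sorption retards both mechanisms: v_R = v/R = 0.1387 m/day, D_R = D/R = 0.1458 m²/day.
Peak time from v_R²t² + 2D_R t − x² = 0: t = (√(D_R² + v_R²x²) − D_R)/v_R².
√(D_R² + v_R²x²) = √(0.1458² + 0.1387² × 52.2²) = 7.242; v_R² = 0.01924.
t = (7.242 − 0.1458)/0.01924 = 369 days.

369 days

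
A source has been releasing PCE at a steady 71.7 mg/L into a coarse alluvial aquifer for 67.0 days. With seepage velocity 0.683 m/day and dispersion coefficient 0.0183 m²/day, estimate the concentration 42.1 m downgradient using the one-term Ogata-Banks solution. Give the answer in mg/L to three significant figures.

71.0 mg/L

For a continuous step input, C/C₀ ≈ ½·erfc((x−vt)/(2√(Dt))).
vt = 0.683 × 67.0 = 45.761 m and 2√(Dt) = 2√(0.0183 × 67.0) = 2.215 m.
Argument (x−vt)/(2√(Dt)) = (42.1 − 45.761)/2.215 = -1.653; ½·erfc(-1.653) = 0.9903.
C = 71.7 × 0.9903 = 71.0 mg/L.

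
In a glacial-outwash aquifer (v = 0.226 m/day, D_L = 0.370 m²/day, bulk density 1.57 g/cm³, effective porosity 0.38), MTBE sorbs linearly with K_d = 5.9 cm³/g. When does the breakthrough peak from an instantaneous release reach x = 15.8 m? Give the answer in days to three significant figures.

1600 days

Retardation factor R = 1 + ρ_b·K_d/n = 1 + 1.57 × 5.9/0.38 = 25.38.
Sorption retards both mechanisms: v_R = v/R = 0.008905 m/day, D_R = D/R = 0.01458 m²/day.
Peak time from v_R²t² + 2D_R t − x² = 0: t = (√(D_R² + v_R²x²) − D_R)/v_R².
√(D_R² + v_R²x²) = √(0.01458² + 0.008905² × 15.8²) = 0.1415; v_R² = 7.930e-05.
t = (0.1415 − 0.01458)/7.930e-05 = 1600 days.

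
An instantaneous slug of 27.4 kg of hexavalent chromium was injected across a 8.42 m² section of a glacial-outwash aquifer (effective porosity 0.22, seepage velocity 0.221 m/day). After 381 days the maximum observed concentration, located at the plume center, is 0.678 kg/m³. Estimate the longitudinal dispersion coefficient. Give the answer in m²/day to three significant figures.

At the plume center C_max = M/(n_e·A·√(4πDt)), so D = M²/(4πt·(n_e·A·C_max)²).
n_e·A·C_max = 0.22 × 8.42 × 0.678 = 1.256 kg/m.
D = 27.4²/(4π × 381 × 1.256²) = 0.0994 m²/day.

0.0994 m²/day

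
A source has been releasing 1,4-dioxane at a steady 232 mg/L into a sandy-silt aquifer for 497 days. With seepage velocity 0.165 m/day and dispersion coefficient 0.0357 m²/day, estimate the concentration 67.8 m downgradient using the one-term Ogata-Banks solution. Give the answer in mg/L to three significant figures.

230 mg/L

For a continuous step input, C/C₀ ≈ ½·erfc((x−vt)/(2√(Dt))).
vt = 0.165 × 497 = 82.005 m and 2√(Dt) = 2√(0.0357 × 497) = 8.424 m.
Argument (x−vt)/(2√(Dt)) = (67.8 − 82.005)/8.424 = -1.686; ½·erfc(-1.686) = 0.9914.
C = 232 × 0.9914 = 230 mg/L.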